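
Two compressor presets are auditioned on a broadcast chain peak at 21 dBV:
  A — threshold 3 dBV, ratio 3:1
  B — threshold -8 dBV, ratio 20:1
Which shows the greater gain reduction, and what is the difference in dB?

B, by 15.55 dB

A: GR = 18 − 18/3 = 12 dB.
B: GR = 29 − 29/20 = 27.55 dB.
B applies 15.55 dB more gain reduction.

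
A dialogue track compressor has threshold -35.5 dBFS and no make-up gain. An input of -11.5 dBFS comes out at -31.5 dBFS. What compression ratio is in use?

Input overshoot = -11.5 − (-35.5) = 24 dB; output overshoot = -31.5 − (-35.5) = 4 dB.
Ratio = 24 / 4 = 6.

6:1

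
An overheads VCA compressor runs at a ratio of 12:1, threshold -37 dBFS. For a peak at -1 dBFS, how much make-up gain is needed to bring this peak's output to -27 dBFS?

7 dB

The peak compresses to -37 + 36/12 = -34 dBFS.
To reach -27 dBFS requires -27 − (-34) = 7 dB of make-up.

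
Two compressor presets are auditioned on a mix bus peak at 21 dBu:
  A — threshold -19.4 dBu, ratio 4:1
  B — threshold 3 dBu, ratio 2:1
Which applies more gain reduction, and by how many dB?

A: 40.4 dB over, compressed to 10.1 dB over, so 30.3 dB of GR.
B: 18 dB over, compressed to 9 dB over, so 9 dB of GR.
A applies 21.3 dB more gain reduction.

A, by 21.3 dB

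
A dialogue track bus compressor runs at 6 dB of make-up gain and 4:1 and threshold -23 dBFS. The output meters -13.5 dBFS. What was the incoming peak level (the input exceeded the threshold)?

-9 dBFS

Remove make-up: -13.5 − 6 = -19.5 dBFS.
That's 3.5 dB above the -23 dBFS threshold.
Undo the ratio: input overshoot = 3.5 × 4 = 14 dB, giving input = -9 dBFS.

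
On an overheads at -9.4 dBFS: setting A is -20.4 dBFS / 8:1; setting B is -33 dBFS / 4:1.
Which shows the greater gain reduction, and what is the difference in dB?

A: GR = 11 − 11/8 = 9.625 dB.
B: GR = 23.6 − 23.6/4 = 17.7 dB.
Difference: 8.075 dB in favour of B.

B, by 8.075 dB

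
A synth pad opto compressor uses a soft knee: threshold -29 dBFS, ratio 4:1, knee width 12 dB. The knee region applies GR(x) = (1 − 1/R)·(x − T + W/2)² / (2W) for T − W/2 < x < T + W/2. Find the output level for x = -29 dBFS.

-30.125 dBFS

x − T + W/2 = -29 − (-29) + 6 = 6.
GR = (1 − 1/4) × 6² / 24 = 0.75 × 36 / 24 = 1.125 dB.
Output = -29 − 1.125 = -30.125 dBFS.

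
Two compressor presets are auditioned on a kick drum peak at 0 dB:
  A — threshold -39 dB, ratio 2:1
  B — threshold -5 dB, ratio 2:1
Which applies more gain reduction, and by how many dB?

A, by 17 dB

A: GR = 39 − 39/2 = 19.5 dB.
B: GR = 5 − 5/2 = 2.5 dB.
A applies 17 dB more gain reduction.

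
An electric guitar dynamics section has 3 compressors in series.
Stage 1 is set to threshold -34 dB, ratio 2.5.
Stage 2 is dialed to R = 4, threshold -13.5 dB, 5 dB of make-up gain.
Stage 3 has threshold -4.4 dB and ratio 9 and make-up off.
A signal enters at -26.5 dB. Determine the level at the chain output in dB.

Stage 1: overshoot 7.5 dB → 7.5/2.5 = 3 dB → -31 dB.
Stage 2: -31 dB ≤ -13.5 dB, so stage 2 doesn't engage; make-up brings it to -26 dB.
Stage 3: -26 dB is at or below the -4.4 dB threshold — no compression; output -26 dB.

-26 dB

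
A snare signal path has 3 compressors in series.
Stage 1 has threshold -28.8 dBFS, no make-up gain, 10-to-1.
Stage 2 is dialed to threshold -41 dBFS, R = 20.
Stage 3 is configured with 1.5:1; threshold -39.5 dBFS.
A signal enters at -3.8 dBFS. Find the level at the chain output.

Stage 1: 25 dB above -28.8 dBFS, reduced 10:1 to 2.5 dB above → -26.3 dBFS.
Stage 2: 14.7 dB above -41 dBFS, reduced 20:1 to 0.735 dB above → -40.265 dBFS.
Stage 3: -40.265 dBFS ≤ -39.5 dBFS, so stage 3 doesn't engage; output -40.265 dBFS.

-40.265 dBFS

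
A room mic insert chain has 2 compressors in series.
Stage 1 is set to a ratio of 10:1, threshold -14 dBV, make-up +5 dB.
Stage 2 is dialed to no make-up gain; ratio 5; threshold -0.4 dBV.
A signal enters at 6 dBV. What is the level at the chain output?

Stage 1: 6 dBV is 20 dB over -14 dBV; at 10:1 that becomes 2 dB over, giving -12 dBV; +5 dB make-up → -7 dBV.
Stage 2: -7 dBV is at or below the -0.4 dBV threshold — no compression; output -7 dBV.

-7 dBV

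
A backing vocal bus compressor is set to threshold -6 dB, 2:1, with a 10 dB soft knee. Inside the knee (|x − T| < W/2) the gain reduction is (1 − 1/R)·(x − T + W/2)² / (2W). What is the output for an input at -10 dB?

x − T + W/2 = -10 − (-6) + 5 = 1.
GR = (1 − 1/2) × 1² / 20 = 0.5 × 1 / 20 = 0.025 dB.
Output = -10 − 0.025 = -10.025 dB.

-10.025 dB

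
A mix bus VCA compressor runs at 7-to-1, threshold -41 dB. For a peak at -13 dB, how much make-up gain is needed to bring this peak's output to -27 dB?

Without make-up, output = threshold + overshoot/7 = -41 + 4 = -37 dB.
Gap to target: 10 dB.

10 dB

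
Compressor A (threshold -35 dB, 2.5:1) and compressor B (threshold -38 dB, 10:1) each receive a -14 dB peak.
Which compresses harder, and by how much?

A: 21 dB over, compressed to 8.4 dB over, so 12.6 dB of GR.
B: 24 dB over, compressed to 2.4 dB over, so 21.6 dB of GR.
B reduces 9 dB more.

B, by 9 dB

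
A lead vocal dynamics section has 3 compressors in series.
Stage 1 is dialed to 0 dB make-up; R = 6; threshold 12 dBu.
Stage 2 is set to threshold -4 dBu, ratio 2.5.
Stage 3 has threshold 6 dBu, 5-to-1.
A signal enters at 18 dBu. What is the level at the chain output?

Stage 1: overshoot 6 dB → 6/6 = 1 dB → 13 dBu.
Stage 2: overshoot 17 dB → 17/2.5 = 6.8 dB → 2.8 dBu.
Stage 3: 2.8 dBu is at or below the 6 dBu threshold — no compression; output 2.8 dBu.

2.8 dBu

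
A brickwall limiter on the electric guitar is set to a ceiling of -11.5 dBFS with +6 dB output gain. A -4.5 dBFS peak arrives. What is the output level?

-5.5 dBFS

A brickwall limiter is an ∞:1 compressor: any input above the ceiling is clamped to -11.5 dBFS.
Output gain then adds 6 dB: -11.5 + 6 = -5.5 dBFS.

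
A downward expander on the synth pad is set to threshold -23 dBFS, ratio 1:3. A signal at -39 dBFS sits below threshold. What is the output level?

Below threshold, a 1:3 expander applies gain = (3−1)×(T − x) of attenuation.
(3−1) × 16 = 32 dB, so output = -39 − 32 = -71 dBFS.

-71 dBFS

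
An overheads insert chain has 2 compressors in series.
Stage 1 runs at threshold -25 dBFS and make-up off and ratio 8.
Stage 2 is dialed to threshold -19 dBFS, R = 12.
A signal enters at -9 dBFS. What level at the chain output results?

Stage 1: overshoot 16 dB → 16/8 = 2 dB → -23 dBFS.
Stage 2: below threshold (-23 ≤ -19); passes unchanged; output -23 dBFS.

-23 dBFS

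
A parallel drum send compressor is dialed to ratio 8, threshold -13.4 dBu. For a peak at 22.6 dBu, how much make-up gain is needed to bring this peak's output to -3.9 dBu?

Without make-up, output = threshold + overshoot/8 = -13.4 + 4.5 = -8.9 dBu.
Gap to target: 5 dB.

5 dB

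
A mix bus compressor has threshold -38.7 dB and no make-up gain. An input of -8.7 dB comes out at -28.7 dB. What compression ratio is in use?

3:1

Input overshoot = -8.7 − (-38.7) = 30 dB; output overshoot = -28.7 − (-38.7) = 10 dB.
Ratio = 30 / 10 = 3.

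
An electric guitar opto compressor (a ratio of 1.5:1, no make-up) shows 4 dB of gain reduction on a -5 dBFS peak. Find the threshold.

Gain reduction = -5 − (-9) = 4 dB; output overshoot = GR / (R − 1) = 4 / 0.5 = 8 dB.
Threshold = output − output overshoot = -9 − 8 = -17 dBFS.

-17 dBFS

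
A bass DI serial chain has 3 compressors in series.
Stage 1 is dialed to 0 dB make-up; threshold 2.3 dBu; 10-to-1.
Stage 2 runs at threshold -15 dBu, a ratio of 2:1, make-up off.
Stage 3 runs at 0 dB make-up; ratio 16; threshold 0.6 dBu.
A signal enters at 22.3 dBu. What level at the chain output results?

-5.35 dBu

Stage 1: overshoot 20 dB → 20/10 = 2 dB → 4.3 dBu.
Stage 2: 4.3 dBu is 19.3 dB over -15 dBu; at 2:1 that becomes 9.65 dB over, giving -5.35 dBu.
Stage 3: below threshold (-5.35 ≤ 0.6); passes unchanged; output -5.35 dBu.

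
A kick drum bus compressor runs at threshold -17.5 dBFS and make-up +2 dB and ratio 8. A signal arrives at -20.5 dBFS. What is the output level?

-20.5 dBFS is 3 dB below the -17.5 dBFS threshold, so no gain reduction is applied.
Make-up gain adds 2 dB: -20.5 + 2 = -18.5 dBFS.

-18.5 dBFS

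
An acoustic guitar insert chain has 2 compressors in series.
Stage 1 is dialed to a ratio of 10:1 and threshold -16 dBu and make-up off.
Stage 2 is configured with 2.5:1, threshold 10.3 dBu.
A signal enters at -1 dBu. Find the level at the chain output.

Stage 1: 15 dB above -16 dBu, reduced 10:1 to 1.5 dB above → -14.5 dBu.
Stage 2: below threshold (-14.5 ≤ 10.3); passes unchanged; output -14.5 dBu.

-14.5 dBu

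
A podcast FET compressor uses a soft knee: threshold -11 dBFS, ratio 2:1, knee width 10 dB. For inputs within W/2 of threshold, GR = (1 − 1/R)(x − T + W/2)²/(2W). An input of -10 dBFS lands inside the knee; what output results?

-10.9 dBFS

x − T + W/2 = -10 − (-11) + 5 = 6.
GR = (1 − 1/2) × 6² / 20 = 0.5 × 36 / 20 = 0.9 dB.
Output = -10 − 0.9 = -10.9 dBFS.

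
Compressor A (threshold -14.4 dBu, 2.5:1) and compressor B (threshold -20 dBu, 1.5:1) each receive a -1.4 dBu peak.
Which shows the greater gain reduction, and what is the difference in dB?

A, by 1.6 dB

A: overshoot 13 dB → output overshoot 5.2 dB → GR 7.8 dB.
B: overshoot 18.6 dB → output overshoot 12.4 dB → GR 6.2 dB.
A reduces 1.6 dB more.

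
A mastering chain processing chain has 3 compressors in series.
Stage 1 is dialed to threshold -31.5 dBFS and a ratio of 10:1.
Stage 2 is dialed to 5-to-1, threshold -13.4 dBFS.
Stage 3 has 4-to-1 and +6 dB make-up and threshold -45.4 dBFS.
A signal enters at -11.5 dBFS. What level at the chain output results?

Stage 1: 20 dB above -31.5 dBFS, reduced 10:1 to 2 dB above → -29.5 dBFS.
Stage 2: -29.5 dBFS is at or below the -13.4 dBFS threshold — no compression; output -29.5 dBFS.
Stage 3: -29.5 dBFS is 15.9 dB over -45.4 dBFS; at 4:1 that becomes 3.975 dB over, giving -41.425 dBFS; +6 dB make-up → -35.425 dBFS.

-35.425 dBFS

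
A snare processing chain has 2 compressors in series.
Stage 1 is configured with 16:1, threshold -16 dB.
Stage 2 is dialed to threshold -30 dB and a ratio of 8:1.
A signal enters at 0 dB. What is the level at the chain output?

Stage 1: overshoot 16 dB → 16/16 = 1 dB → -15 dB.
Stage 2: -15 dB is 15 dB over -30 dB; at 8:1 that becomes 1.875 dB over, giving -28.125 dB.

-28.125 dB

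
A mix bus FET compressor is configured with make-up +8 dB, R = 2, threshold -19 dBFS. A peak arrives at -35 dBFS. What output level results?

-27 dBFS

-35 dBFS is 16 dB below the -19 dBFS threshold, so no gain reduction is applied.
Make-up gain adds 8 dB: -35 + 8 = -27 dBFS.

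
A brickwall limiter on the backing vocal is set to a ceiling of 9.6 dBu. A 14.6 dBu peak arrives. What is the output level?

9.6 dBu

At ∞:1, everything above 9.6 dBu is held at the ceiling.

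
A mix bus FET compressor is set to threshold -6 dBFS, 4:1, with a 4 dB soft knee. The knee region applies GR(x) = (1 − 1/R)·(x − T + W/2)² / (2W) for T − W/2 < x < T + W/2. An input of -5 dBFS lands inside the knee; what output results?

x − T + W/2 = -5 − (-6) + 2 = 3.
GR = (1 − 1/4) × 3² / 8 = 0.75 × 9 / 8 = 0.84375 dB.
Output = -5 − 0.84375 = -5.84375 dBFS.

-5.84375 dBFS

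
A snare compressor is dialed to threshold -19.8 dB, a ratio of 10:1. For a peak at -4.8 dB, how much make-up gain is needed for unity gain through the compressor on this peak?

13.5 dB

Without make-up, output = threshold + overshoot/10 = -19.8 + 1.5 = -18.3 dB.
Gap to target: 13.5 dB.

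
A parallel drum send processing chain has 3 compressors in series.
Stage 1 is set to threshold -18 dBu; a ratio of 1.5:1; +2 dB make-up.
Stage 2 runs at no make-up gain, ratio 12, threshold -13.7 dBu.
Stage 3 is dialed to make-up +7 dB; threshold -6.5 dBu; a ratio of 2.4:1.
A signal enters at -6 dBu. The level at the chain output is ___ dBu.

Stage 1: -6 dBu is 12 dB over -18 dBu; at 1.5:1 that becomes 8 dB over, giving -10 dBu; +2 dB make-up → -8 dBu.
Stage 2: overshoot 5.7 dB → 5.7/12 = 0.475 dB → -13.225 dBu.
Stage 3: below threshold (-13.225 ≤ -6.5); passes unchanged; make-up brings it to -6.225 dBu.

-6.225 dBu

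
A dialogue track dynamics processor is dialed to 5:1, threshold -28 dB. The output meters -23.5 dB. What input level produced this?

-5.5 dB

The compressed level sits -23.5 − (-28) = 4.5 dB over threshold.
Undo the ratio: input overshoot = 4.5 × 5 = 22.5 dB, giving input = -5.5 dB.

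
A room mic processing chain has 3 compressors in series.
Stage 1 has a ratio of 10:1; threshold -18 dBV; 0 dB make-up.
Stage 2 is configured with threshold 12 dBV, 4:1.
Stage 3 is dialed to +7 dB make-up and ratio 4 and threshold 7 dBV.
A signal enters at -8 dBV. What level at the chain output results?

-10 dBV

Stage 1: overshoot 10 dB → 10/10 = 1 dB → -17 dBV.
Stage 2: -17 dBV is at or below the 12 dBV threshold — no compression; output -17 dBV.
Stage 3: -17 dBV is at or below the 7 dBV threshold — no compression; make-up brings it to -10 dBV.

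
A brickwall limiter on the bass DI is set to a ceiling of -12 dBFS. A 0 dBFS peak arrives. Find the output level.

A brickwall limiter is an ∞:1 compressor: any input above the ceiling is clamped to -12 dBFS.

-12 dBFS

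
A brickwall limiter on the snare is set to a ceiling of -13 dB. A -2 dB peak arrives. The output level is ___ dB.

The limiter clamps the peak to its -13 dB ceiling.

-13 dB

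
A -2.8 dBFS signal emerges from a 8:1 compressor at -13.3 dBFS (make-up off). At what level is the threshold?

-14.8 dBFS

Input is 12 dB above T (since output overshoot × R = input overshoot: (-13.3 − T)·8 = -2.8 − T gives T = -14.8 dBFS).
Check: -14.8 + (-2.8 − (-14.8))/8 = -14.8 + 1.5 = -13.3 dBFS. ✓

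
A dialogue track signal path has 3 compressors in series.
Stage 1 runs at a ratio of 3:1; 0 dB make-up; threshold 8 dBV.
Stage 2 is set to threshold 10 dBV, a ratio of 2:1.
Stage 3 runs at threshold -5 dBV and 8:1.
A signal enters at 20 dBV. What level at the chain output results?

-3 dBV

Stage 1: 20 dBV is 12 dB over 8 dBV; at 3:1 that becomes 4 dB over, giving 12 dBV.
Stage 2: 12 dBV is 2 dB over 10 dBV; at 2:1 that becomes 1 dB over, giving 11 dBV.
Stage 3: 16 dB above -5 dBV, reduced 8:1 to 2 dB above → -3 dBV.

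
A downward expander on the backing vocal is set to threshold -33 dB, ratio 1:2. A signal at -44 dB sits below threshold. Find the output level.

-55 dB

Undershoot = (-33) − (-44) = 11 dB.
At 1:2, that expands to 22 dB under threshold.
Output = -33 − 22 = -55 dB.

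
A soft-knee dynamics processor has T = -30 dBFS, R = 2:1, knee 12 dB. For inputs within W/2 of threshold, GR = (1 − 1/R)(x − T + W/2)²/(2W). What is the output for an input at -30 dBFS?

-30.75 dBFS

x − T + W/2 = -30 − (-30) + 6 = 6.
GR = (1 − 1/2) × 6² / 24 = 0.5 × 36 / 24 = 0.75 dB.
Output = -30 − 0.75 = -30.75 dBFS.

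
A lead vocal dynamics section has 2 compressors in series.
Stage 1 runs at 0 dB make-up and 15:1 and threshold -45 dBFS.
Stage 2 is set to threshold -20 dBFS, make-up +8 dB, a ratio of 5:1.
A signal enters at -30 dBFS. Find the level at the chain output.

Stage 1: overshoot 15 dB → 15/15 = 1 dB → -44 dBFS.
Stage 2: -44 dBFS is at or below the -20 dBFS threshold — no compression; make-up brings it to -36 dBFS.

-36 dBFS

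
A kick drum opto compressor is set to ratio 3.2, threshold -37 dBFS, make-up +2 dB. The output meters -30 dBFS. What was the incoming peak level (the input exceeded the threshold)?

-21 dBFS

Stripping the +2 dB make-up gives -32 dBFS at the gain stage.
That's 5 dB above the -37 dBFS threshold.
Undo the ratio: input overshoot = 5 × 3.2 = 16 dB, giving input = -21 dBFS.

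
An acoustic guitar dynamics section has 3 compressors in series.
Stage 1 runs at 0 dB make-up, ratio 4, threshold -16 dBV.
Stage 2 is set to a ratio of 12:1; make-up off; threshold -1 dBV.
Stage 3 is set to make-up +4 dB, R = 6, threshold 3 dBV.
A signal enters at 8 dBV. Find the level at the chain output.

Stage 1: overshoot 24 dB → 24/4 = 6 dB → -10 dBV.
Stage 2: below threshold (-10 ≤ -1); passes unchanged; output -10 dBV.
Stage 3: -10 dBV ≤ 3 dBV, so stage 3 doesn't engage; make-up brings it to -6 dBV.

-6 dBV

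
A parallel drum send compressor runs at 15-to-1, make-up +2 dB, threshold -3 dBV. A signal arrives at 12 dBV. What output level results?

The input is 15 dB above the -3 dBV threshold.
15:1 compression reduces that to 15/15 = 1 dB over.
That puts the output at -2 dBV; make-up adds 2 dB, giving 0 dBV.

0 dBV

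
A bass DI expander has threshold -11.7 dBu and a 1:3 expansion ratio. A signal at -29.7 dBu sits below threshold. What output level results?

Undershoot = (-11.7) − (-29.7) = 18 dB.
At 1:3, that expands to 54 dB under threshold.
Output = -11.7 − 54 = -65.7 dBu.

-65.7 dBu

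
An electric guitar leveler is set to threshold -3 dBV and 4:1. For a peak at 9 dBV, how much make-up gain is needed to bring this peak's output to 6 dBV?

Overshoot 12 dB → 12/4 = 3 dB after compression, so the compressed level is -3 + 3 = 0 dBV.
Make-up = target − compressed = 6 − 0 = 6 dB.

6 dB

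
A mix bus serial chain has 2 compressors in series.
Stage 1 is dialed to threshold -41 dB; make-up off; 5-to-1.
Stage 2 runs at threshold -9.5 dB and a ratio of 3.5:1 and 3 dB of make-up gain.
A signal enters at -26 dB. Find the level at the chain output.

Stage 1: overshoot 15 dB → 15/5 = 3 dB → -38 dB.
Stage 2: below threshold (-38 ≤ -9.5); passes unchanged; make-up brings it to -35 dB.

-35 dB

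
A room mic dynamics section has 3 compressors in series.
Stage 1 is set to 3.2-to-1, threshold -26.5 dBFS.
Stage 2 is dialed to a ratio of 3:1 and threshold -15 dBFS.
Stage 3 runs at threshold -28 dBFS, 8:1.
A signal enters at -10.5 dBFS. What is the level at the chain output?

-27.1875 dBFS

Stage 1: 16 dB above -26.5 dBFS, reduced 3.2:1 to 5 dB above → -21.5 dBFS.
Stage 2: below threshold (-21.5 ≤ -15); passes unchanged; output -21.5 dBFS.
Stage 3: -21.5 dBFS is 6.5 dB over -28 dBFS; at 8:1 that becomes 0.8125 dB over, giving -27.1875 dBFS.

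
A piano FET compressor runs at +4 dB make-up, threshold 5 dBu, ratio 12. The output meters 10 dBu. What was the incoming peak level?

Before make-up, the level was 10 − 4 = 6 dBu.
Post-compression overshoot = 6 − 5 = 1 dB.
Input overshoot = R × output overshoot = 12 dB → input = 5 + 12 = 17 dBu.

17 dBu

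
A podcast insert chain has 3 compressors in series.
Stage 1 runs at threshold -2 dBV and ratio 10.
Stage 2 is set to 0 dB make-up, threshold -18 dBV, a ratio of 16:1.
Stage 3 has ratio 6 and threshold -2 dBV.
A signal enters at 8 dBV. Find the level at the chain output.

Stage 1: overshoot 10 dB → 10/10 = 1 dB → -1 dBV.
Stage 2: 17 dB above -18 dBV, reduced 16:1 to 1.0625 dB above → -16.9375 dBV.
Stage 3: below threshold (-16.9375 ≤ -2); passes unchanged; output -16.9375 dBV.

-16.9375 dBV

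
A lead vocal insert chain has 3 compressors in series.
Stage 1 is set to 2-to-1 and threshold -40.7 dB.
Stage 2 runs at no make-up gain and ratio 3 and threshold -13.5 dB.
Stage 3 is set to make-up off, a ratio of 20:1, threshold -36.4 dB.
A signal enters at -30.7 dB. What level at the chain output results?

Stage 1: overshoot 10 dB → 10/2 = 5 dB → -35.7 dB.
Stage 2: below threshold (-35.7 ≤ -13.5); passes unchanged; output -35.7 dB.
Stage 3: -35.7 dB is 0.7 dB over -36.4 dB; at 20:1 that becomes 0.035 dB over, giving -36.365 dB.

-36.365 dB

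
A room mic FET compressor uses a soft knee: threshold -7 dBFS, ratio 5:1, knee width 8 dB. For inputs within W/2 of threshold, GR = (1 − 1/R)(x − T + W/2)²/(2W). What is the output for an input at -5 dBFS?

-6.8 dBFS

x − T + W/2 = -5 − (-7) + 4 = 6.
GR = (1 − 1/5) × 6² / 16 = 0.8 × 36 / 16 = 1.8 dB.
Output = -5 − 1.8 = -6.8 dBFS.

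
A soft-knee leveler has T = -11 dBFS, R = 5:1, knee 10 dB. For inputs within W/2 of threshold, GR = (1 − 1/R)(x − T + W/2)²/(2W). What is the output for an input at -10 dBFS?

-11.44 dBFS

x − T + W/2 = -10 − (-11) + 5 = 6.
GR = (1 − 1/5) × 6² / 20 = 0.8 × 36 / 20 = 1.44 dB.
Output = -10 − 1.44 = -11.44 dBFS.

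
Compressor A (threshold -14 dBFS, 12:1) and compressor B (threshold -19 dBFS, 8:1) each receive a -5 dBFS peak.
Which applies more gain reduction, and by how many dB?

A: 9 dB over, compressed to 0.75 dB over, so 8.25 dB of GR.
B: 14 dB over, compressed to 1.75 dB over, so 12.25 dB of GR.
Difference: 4 dB in favour of B.

B, by 4 dB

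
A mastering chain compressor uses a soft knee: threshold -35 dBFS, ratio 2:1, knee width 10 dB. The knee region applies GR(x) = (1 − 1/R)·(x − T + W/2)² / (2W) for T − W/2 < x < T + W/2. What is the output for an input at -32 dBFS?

x − T + W/2 = -32 − (-35) + 5 = 8.
GR = (1 − 1/2) × 8² / 20 = 0.5 × 64 / 20 = 1.6 dB.
Output = -32 − 1.6 = -33.6 dBFS.

-33.6 dBFS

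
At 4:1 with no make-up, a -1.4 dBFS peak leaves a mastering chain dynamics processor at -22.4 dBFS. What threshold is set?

Gain reduction = -1.4 − (-22.4) = 21 dB; output overshoot = GR / (R − 1) = 21 / 3 = 7 dB.
Threshold = output − output overshoot = -22.4 − 7 = -29.4 dBFS.

-29.4 dBFS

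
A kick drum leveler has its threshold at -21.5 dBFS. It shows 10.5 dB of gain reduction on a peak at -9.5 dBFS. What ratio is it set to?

Input overshoot = -9.5 − (-21.5) = 12 dB.
Output overshoot = 12 − 10.5 = 1.5 dB.
Ratio = input overshoot / output overshoot = 12 / 1.5 = 8.

8:1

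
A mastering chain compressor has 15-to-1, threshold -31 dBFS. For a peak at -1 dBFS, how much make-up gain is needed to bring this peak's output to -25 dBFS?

4 dB

Overshoot 30 dB → 30/15 = 2 dB after compression, so the compressed level is -31 + 2 = -29 dBFS.
Make-up = target − compressed = -25 − (-29) = 4 dB.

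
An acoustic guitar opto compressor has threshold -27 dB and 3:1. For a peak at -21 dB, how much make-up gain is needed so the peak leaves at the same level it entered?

4 dB

Overshoot 6 dB → 6/3 = 2 dB after compression, so the compressed level is -27 + 2 = -25 dB.
Make-up = target − compressed = -21 − (-25) = 4 dB.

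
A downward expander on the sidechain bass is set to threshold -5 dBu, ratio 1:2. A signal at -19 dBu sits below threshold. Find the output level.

-33 dBu

Below threshold, a 1:2 expander applies gain = (2−1)×(T − x) of attenuation.
(2−1) × 14 = 14 dB, so output = -19 − 14 = -33 dBu.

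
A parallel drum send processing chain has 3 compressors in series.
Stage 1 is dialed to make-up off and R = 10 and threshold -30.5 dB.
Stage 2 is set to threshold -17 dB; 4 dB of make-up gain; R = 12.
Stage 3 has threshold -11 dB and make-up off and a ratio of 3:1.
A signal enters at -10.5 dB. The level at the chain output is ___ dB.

-24.5 dB

Stage 1: 20 dB above -30.5 dB, reduced 10:1 to 2 dB above → -28.5 dB.
Stage 2: -28.5 dB is at or below the -17 dB threshold — no compression; make-up brings it to -24.5 dB.
Stage 3: -24.5 dB is at or below the -11 dB threshold — no compression; output -24.5 dB.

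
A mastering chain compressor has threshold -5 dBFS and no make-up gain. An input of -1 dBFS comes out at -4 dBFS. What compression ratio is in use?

Input overshoot = -1 − (-5) = 4 dB; output overshoot = -4 − (-5) = 1 dB.
Ratio = 4 / 1 = 4.

4:1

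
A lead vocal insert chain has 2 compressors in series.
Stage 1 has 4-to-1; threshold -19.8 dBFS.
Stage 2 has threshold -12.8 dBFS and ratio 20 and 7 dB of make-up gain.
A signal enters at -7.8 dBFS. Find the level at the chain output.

Stage 1: overshoot 12 dB → 12/4 = 3 dB → -16.8 dBFS.
Stage 2: -16.8 dBFS ≤ -12.8 dBFS, so stage 2 doesn't engage; make-up brings it to -9.8 dBFS.

-9.8 dBFS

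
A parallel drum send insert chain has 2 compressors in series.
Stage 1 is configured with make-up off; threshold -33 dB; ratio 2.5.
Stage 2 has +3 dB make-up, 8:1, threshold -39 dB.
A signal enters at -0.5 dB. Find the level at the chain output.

Stage 1: 32.5 dB above -33 dB, reduced 2.5:1 to 13 dB above → -20 dB.
Stage 2: 19 dB above -39 dB, reduced 8:1 to 2.375 dB above → -36.625 dB; +3 dB make-up → -33.625 dB.

-33.625 dB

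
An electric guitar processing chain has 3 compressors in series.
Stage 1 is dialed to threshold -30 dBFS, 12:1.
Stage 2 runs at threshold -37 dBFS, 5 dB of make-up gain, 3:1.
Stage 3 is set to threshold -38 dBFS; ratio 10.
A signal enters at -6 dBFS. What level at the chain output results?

Stage 1: -6 dBFS is 24 dB over -30 dBFS; at 12:1 that becomes 2 dB over, giving -28 dBFS.
Stage 2: -28 dBFS is 9 dB over -37 dBFS; at 3:1 that becomes 3 dB over, giving -34 dBFS; +5 dB make-up → -29 dBFS.
Stage 3: overshoot 9 dB → 9/10 = 0.9 dB → -37.1 dBFS.

-37.1 dBFS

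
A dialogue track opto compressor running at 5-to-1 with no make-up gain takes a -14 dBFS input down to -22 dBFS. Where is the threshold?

Let T be the threshold. Output overshoot = (input overshoot)/R, so -22 − T = (-14 − T)/5.
5·(-22 − T) = -14 − T → 4·T = -110 − (-14) = -96.
T = -96/4 = -24 dBFS.

-24 dBFS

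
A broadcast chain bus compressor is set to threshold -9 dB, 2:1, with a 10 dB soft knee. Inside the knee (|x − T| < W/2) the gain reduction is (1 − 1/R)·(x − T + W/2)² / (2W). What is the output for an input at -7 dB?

x − T + W/2 = -7 − (-9) + 5 = 7.
GR = (1 − 1/2) × 7² / 20 = 0.5 × 49 / 20 = 1.225 dB.
Output = -7 − 1.225 = -8.225 dB.

-8.225 dB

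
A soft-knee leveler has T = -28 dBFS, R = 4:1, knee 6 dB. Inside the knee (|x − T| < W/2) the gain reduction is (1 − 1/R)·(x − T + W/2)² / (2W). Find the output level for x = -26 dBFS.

x − T + W/2 = -26 − (-28) + 3 = 5.
GR = (1 − 1/4) × 5² / 12 = 0.75 × 25 / 12 = 1.5625 dB.
Output = -26 − 1.5625 = -27.5625 dBFS.

-27.5625 dBFS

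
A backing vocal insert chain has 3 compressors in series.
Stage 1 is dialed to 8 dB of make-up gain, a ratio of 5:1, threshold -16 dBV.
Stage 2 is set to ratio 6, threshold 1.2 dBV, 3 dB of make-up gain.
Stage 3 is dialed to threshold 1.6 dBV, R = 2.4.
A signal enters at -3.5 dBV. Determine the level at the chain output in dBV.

Stage 1: overshoot 12.5 dB → 12.5/5 = 2.5 dB → -13.5 dBV; +8 dB make-up → -5.5 dBV.
Stage 2: below threshold (-5.5 ≤ 1.2); passes unchanged; make-up brings it to -2.5 dBV.
Stage 3: -2.5 dBV ≤ 1.6 dBV, so stage 3 doesn't engage; output -2.5 dBV.

-2.5 dBV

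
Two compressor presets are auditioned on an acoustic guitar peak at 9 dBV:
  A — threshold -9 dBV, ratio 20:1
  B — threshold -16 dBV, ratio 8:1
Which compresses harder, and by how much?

A: overshoot 18 dB → output overshoot 0.9 dB → GR 17.1 dB.
B: overshoot 25 dB → output overshoot 3.125 dB → GR 21.875 dB.
Difference: 4.775 dB in favour of B.

B, by 4.775 dB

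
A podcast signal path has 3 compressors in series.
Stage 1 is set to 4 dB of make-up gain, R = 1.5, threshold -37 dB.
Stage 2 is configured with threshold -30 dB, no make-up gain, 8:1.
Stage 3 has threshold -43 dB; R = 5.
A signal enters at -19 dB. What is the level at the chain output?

Stage 1: overshoot 18 dB → 18/1.5 = 12 dB → -25 dB; +4 dB make-up → -21 dB.
Stage 2: -21 dB is 9 dB over -30 dB; at 8:1 that becomes 1.125 dB over, giving -28.875 dB.
Stage 3: overshoot 14.125 dB → 14.125/5 = 2.825 dB → -40.175 dB.

-40.175 dB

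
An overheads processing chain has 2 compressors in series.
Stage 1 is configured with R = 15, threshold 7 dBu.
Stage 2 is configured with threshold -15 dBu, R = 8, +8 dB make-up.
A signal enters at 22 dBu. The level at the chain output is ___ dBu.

Stage 1: 15 dB above 7 dBu, reduced 15:1 to 1 dB above → 8 dBu.
Stage 2: overshoot 23 dB → 23/8 = 2.875 dB → -12.125 dBu; +8 dB make-up → -4.125 dBu.

-4.125 dBu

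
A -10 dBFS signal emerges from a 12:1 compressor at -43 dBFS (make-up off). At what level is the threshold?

-46 dBFS

Let T be the threshold. Output overshoot = (input overshoot)/R, so -43 − T = (-10 − T)/12.
12·(-43 − T) = -10 − T → 11·T = -516 − (-10) = -506.
T = -506/11 = -46 dBFS.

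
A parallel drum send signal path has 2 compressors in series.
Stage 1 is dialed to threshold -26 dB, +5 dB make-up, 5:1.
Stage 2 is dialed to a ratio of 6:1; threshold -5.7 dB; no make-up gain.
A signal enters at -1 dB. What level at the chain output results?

Stage 1: overshoot 25 dB → 25/5 = 5 dB → -21 dB; +5 dB make-up → -16 dB.
Stage 2: -16 dB ≤ -5.7 dB, so stage 2 doesn't engage; output -16 dB.

-16 dB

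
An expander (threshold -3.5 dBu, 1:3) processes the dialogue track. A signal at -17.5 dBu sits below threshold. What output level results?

-45.5 dBu

The input is 14 dB below the -3.5 dBu threshold.
A 1:3 expander multiplies undershoot by 3: 14 × 3 = 42 dB below threshold.
Output = -3.5 − 42 = -45.5 dBu.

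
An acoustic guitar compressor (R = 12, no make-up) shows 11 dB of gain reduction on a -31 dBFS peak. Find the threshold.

Input is 12 dB above T (since output overshoot × R = input overshoot: (-42 − T)·12 = -31 − T gives T = -43 dBFS).
Check: -43 + (-31 − (-43))/12 = -43 + 1 = -42 dBFS. ✓

-43 dBFS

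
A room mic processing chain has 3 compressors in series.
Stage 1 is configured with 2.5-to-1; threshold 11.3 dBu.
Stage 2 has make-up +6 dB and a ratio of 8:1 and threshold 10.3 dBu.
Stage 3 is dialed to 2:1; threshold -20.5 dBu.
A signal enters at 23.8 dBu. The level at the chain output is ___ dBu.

Stage 1: 23.8 dBu is 12.5 dB over 11.3 dBu; at 2.5:1 that becomes 5 dB over, giving 16.3 dBu.
Stage 2: overshoot 6 dB → 6/8 = 0.75 dB → 11.05 dBu; +6 dB make-up → 17.05 dBu.
Stage 3: 17.05 dBu is 37.55 dB over -20.5 dBu; at 2:1 that becomes 18.775 dB over, giving -1.725 dBu.

-1.725 dBu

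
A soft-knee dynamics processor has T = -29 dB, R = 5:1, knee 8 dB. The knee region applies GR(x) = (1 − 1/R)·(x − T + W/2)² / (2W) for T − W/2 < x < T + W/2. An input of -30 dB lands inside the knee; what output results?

-30.45 dB

x − T + W/2 = -30 − (-29) + 4 = 3.
GR = (1 − 1/5) × 3² / 16 = 0.8 × 9 / 16 = 0.45 dB.
Output = -30 − 0.45 = -30.45 dB.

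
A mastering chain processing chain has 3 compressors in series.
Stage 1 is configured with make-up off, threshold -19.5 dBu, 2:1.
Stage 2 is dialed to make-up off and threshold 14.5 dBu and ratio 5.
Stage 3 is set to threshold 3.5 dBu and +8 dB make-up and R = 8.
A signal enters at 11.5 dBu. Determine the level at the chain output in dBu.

Stage 1: 31 dB above -19.5 dBu, reduced 2:1 to 15.5 dB above → -4 dBu.
Stage 2: -4 dBu is at or below the 14.5 dBu threshold — no compression; output -4 dBu.
Stage 3: -4 dBu is at or below the 3.5 dBu threshold — no compression; make-up brings it to 4 dBu.

4 dBu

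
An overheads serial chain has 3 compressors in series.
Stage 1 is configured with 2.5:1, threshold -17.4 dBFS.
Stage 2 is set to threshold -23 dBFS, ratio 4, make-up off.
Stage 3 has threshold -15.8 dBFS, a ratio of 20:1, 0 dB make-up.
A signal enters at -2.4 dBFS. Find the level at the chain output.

Stage 1: overshoot 15 dB → 15/2.5 = 6 dB → -11.4 dBFS.
Stage 2: overshoot 11.6 dB → 11.6/4 = 2.9 dB → -20.1 dBFS.
Stage 3: -20.1 dBFS ≤ -15.8 dBFS, so stage 3 doesn't engage; output -20.1 dBFS.

-20.1 dBFS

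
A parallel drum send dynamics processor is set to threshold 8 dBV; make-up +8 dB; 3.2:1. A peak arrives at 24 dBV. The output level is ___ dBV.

The input is 16 dB above the 8 dBV threshold.
At 3.2:1 the overshoot is divided by 3.2, leaving 5 dB above threshold.
Output = 8 + 5 = 13 dBV; make-up adds 8 dB, giving 21 dBV.

21 dBV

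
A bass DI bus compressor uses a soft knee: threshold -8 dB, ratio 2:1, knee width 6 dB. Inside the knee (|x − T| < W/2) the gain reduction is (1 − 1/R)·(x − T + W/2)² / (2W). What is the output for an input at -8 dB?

-8.375 dB

x − T + W/2 = -8 − (-8) + 3 = 3.
GR = (1 − 1/2) × 3² / 12 = 0.5 × 9 / 12 = 0.375 dB.
Output = -8 − 0.375 = -8.375 dB.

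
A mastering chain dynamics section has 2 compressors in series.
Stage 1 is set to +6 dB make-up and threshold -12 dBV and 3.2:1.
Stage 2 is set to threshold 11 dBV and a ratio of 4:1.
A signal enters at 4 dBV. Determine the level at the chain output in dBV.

Stage 1: 4 dBV is 16 dB over -12 dBV; at 3.2:1 that becomes 5 dB over, giving -7 dBV; +6 dB make-up → -1 dBV.
Stage 2: -1 dBV ≤ 11 dBV, so stage 2 doesn't engage; output -1 dBV.

-1 dBV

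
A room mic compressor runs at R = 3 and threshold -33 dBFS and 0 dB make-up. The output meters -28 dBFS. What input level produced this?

That's 5 dB above the -33 dBFS threshold.
Input overshoot = R × output overshoot = 15 dB → input = -33 + 15 = -18 dBFS.

-18 dBFS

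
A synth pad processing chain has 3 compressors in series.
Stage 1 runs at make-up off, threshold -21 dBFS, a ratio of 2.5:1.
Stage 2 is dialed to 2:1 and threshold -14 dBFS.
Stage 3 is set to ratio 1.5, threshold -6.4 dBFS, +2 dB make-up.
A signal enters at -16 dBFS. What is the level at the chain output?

Stage 1: overshoot 5 dB → 5/2.5 = 2 dB → -19 dBFS.
Stage 2: below threshold (-19 ≤ -14); passes unchanged; output -19 dBFS.
Stage 3: -19 dBFS is at or below the -6.4 dBFS threshold — no compression; make-up brings it to -17 dBFS.

-17 dBFS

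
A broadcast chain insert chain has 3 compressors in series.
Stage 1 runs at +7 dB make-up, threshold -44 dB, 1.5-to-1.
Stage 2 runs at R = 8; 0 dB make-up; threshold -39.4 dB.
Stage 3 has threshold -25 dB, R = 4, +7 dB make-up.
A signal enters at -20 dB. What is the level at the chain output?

Stage 1: overshoot 24 dB → 24/1.5 = 16 dB → -28 dB; +7 dB make-up → -21 dB.
Stage 2: 18.4 dB above -39.4 dB, reduced 8:1 to 2.3 dB above → -37.1 dB.
Stage 3: below threshold (-37.1 ≤ -25); passes unchanged; make-up brings it to -30.1 dB.

-30.1 dB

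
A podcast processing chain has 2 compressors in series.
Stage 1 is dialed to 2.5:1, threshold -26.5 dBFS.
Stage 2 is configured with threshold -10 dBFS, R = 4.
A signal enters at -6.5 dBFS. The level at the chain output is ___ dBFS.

-18.5 dBFS

Stage 1: overshoot 20 dB → 20/2.5 = 8 dB → -18.5 dBFS.
Stage 2: below threshold (-18.5 ≤ -10); passes unchanged; output -18.5 dBFS.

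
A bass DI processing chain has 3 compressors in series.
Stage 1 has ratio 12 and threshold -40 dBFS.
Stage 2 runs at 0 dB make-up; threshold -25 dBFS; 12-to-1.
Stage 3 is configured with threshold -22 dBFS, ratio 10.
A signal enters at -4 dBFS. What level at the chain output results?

Stage 1: -4 dBFS is 36 dB over -40 dBFS; at 12:1 that becomes 3 dB over, giving -37 dBFS.
Stage 2: below threshold (-37 ≤ -25); passes unchanged; output -37 dBFS.
Stage 3: -37 dBFS ≤ -22 dBFS, so stage 3 doesn't engage; output -37 dBFS.

-37 dBFS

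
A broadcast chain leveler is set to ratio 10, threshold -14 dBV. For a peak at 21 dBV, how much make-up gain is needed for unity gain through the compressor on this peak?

31.5 dB

Without make-up, output = threshold + overshoot/10 = -14 + 3.5 = -10.5 dBV.
Gap to target: 31.5 dB.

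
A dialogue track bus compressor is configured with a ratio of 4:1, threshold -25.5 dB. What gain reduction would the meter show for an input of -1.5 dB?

18 dB

The signal is 24 dB above threshold.
After 4:1 compression the overshoot becomes 24/4 = 6 dB.
So the signal is attenuated by 24 − 6 = 18 dB.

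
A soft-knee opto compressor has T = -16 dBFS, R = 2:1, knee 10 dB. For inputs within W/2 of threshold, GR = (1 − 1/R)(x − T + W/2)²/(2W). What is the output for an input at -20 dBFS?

-20.025 dBFS

x − T + W/2 = -20 − (-16) + 5 = 1.
GR = (1 − 1/2) × 1² / 20 = 0.5 × 1 / 20 = 0.025 dB.
Output = -20 − 0.025 = -20.025 dBFS.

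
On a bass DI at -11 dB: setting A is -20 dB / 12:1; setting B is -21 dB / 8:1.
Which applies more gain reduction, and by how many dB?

B, by 0.5 dB

A: overshoot 9 dB → output overshoot 0.75 dB → GR 8.25 dB.
B: overshoot 10 dB → output overshoot 1.25 dB → GR 8.75 dB.
B applies 0.5 dB more gain reduction.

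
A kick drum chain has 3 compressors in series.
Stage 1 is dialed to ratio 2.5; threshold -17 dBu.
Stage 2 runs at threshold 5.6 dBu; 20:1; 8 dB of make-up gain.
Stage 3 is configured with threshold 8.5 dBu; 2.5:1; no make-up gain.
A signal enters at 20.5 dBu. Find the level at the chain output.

6 dBu

Stage 1: 37.5 dB above -17 dBu, reduced 2.5:1 to 15 dB above → -2 dBu.
Stage 2: below threshold (-2 ≤ 5.6); passes unchanged; make-up brings it to 6 dBu.
Stage 3: below threshold (6 ≤ 8.5); passes unchanged; output 6 dBu.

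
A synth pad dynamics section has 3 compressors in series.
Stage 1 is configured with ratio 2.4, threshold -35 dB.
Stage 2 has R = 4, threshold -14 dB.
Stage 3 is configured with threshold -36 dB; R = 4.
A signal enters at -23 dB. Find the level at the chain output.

Stage 1: -23 dB is 12 dB over -35 dB; at 2.4:1 that becomes 5 dB over, giving -30 dB.
Stage 2: below threshold (-30 ≤ -14); passes unchanged; output -30 dB.
Stage 3: 6 dB above -36 dB, reduced 4:1 to 1.5 dB above → -34.5 dB.

-34.5 dB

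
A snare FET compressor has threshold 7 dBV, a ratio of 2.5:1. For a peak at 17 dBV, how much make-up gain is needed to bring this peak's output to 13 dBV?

Overshoot 10 dB → 10/2.5 = 4 dB after compression, so the compressed level is 7 + 4 = 11 dBV.
Make-up = target − compressed = 13 − 11 = 2 dB.

2 dB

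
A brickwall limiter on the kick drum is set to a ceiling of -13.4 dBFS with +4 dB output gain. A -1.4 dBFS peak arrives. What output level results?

At ∞:1, everything above -13.4 dBFS is held at the ceiling.
Output gain then adds 4 dB: -13.4 + 4 = -9.4 dBFS.

-9.4 dBFS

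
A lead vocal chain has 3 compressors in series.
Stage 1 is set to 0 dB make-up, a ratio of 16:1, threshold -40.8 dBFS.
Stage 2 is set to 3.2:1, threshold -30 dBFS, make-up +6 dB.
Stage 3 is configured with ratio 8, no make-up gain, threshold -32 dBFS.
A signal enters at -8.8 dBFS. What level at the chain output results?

Stage 1: 32 dB above -40.8 dBFS, reduced 16:1 to 2 dB above → -38.8 dBFS.
Stage 2: -38.8 dBFS is at or below the -30 dBFS threshold — no compression; make-up brings it to -32.8 dBFS.
Stage 3: below threshold (-32.8 ≤ -32); passes unchanged; output -32.8 dBFS.

-32.8 dBFS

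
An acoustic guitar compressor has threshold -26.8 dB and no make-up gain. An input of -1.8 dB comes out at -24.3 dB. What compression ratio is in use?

Input overshoot = -1.8 − (-26.8) = 25 dB; output overshoot = -24.3 − (-26.8) = 2.5 dB.
Ratio = 25 / 2.5 = 10.

10:1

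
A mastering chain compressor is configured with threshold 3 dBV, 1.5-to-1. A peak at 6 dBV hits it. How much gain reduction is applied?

Overshoot = 6 − 3 = 3 dB.
After 1.5:1 compression the overshoot becomes 3/1.5 = 2 dB.
Gain reduction = 3 − 2 = 1 dB.

1 dB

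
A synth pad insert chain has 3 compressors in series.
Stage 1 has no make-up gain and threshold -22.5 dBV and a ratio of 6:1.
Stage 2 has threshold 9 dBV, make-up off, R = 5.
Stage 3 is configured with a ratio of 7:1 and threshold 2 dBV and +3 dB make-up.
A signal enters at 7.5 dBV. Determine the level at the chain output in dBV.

Stage 1: 7.5 dBV is 30 dB over -22.5 dBV; at 6:1 that becomes 5 dB over, giving -17.5 dBV.
Stage 2: -17.5 dBV ≤ 9 dBV, so stage 2 doesn't engage; output -17.5 dBV.
Stage 3: -17.5 dBV is at or below the 2 dBV threshold — no compression; make-up brings it to -14.5 dBV.

-14.5 dBV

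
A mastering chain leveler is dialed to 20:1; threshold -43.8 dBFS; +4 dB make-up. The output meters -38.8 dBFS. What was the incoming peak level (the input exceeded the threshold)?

-23.8 dBFS

Remove make-up: -38.8 − 4 = -42.8 dBFS.
Post-compression overshoot = -42.8 − (-43.8) = 1 dB.
Before 20:1 compression the overshoot was 1 × 20 = 20 dB, so input = -43.8 + 20 = -23.8 dBFS.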